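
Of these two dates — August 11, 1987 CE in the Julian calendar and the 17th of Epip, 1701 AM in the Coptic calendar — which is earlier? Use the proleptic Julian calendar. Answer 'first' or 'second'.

second

Converting both to JDN: 2447032 vs 2446271; the smaller is the second.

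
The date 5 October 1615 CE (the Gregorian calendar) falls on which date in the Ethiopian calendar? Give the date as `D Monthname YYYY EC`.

Both dates share Julian Day Number 2311204; in the Ethiopian calendar that is 27 Meskerem 1608 EC.

27 Meskerem 1608 EC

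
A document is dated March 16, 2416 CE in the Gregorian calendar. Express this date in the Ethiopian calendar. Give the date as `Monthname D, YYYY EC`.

Megabit 4, 2408 EC

Julian Day Number of the source date = 2603561.
Converting JDN 2603561 to the Ethiopian calendar gives 4 Megabit 2408 EC.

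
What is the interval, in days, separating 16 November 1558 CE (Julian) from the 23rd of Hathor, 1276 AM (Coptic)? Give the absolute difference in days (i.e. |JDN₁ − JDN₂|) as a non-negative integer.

369

First date → JDN 2290437; second date → JDN 2290806.
The interval is |2290437 − 2290806| = 369 days.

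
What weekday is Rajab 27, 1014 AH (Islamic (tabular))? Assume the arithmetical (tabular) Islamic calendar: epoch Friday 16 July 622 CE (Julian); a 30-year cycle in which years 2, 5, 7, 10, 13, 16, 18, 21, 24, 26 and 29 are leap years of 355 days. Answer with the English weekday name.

This is JDN 2307616 (8 December 1605 Gregorian).
JDN 2307616 mod 7 = 3, and JDN 0 was a Monday, so this is a Thursday.

Thursday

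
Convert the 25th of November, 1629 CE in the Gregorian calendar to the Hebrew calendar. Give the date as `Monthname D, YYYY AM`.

Julian Day Number of the source date = 2316369.
Converting JDN 2316369 to the Hebrew calendar gives 10 Kislev 5390 AM.

Kislev 10, 5390 AM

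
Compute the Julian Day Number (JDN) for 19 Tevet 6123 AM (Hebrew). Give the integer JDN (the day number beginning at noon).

2584132

In the Gregorian calendar the same day is 5 January 2363.
JDN 2400001 is 17 November 1858 CE (Gregorian), MJD 0; the target day is +184131 days from there, so JDN = 2584132.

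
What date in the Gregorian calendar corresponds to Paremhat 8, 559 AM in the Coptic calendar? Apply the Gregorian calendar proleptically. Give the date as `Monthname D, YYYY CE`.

March 8, 843 CE

Julian Day Number of the source date = 2029026.
Converting JDN 2029026 to the Gregorian calendar gives 8 March 843 CE.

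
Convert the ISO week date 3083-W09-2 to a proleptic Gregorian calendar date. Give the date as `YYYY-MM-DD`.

3083-02-27

ISO week 1 of 3083 is the week containing the first Thursday of 3083.
Week 9, day 2 (Tuesday) lands on 3083-02-27.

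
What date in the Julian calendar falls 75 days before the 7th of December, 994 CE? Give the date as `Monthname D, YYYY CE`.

September 23, 994 CE

JDN of the 7th of December, 994 CE = 2084457.
2084457 − 75 = 2084382.
JDN 2084382 in the Julian calendar is September 23, 994 CE.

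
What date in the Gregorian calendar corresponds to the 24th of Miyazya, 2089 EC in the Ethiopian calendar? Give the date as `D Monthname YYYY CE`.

2 May 2097 CE

Julian Day Number of the source date = 2487096.
Converting JDN 2487096 to the Gregorian calendar gives 2 May 2097 CE.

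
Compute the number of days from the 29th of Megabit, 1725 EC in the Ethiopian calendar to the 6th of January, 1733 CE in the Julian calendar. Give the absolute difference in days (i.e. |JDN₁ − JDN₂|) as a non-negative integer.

78

First date → JDN 2354120; second date → JDN 2354042.
The interval is |2354120 − 2354042| = 78 days.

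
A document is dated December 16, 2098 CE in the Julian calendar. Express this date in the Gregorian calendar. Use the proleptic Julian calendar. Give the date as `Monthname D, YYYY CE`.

December 29, 2098 CE

At this point the Julian calendar is 13 days behind the Gregorian.
16 December 2098 Julian + 13 days → 29 December 2098 Gregorian.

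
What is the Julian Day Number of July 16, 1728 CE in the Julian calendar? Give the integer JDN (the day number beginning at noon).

2352407

Equivalently 27 July 1728 (Gregorian).
JDN 2299161 is 15 October 1582 CE (Gregorian); the target day is +53246 days from there, so JDN = 2352407.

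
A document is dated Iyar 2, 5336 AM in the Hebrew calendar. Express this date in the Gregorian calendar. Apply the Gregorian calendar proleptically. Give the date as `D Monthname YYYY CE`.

Both dates share Julian Day Number 2296783; in the Gregorian calendar that is 11 April 1576 CE.

11 April 1576 CE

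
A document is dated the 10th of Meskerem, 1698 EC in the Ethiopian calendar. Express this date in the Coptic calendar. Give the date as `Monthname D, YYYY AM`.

Thout 10, 1422 AM

Julian Day Number of the source date = 2344059.
Converting JDN 2344059 to the Coptic calendar gives 10 Thout 1422 AM.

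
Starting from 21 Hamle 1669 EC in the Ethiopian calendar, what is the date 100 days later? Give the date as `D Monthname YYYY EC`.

26 Tikimt 1670 EC

JDN of 21 Hamle 1669 EC = 2333778.
2333778 + 100 = 2333878.
JDN 2333878 in the Ethiopian calendar is 26 Tikimt 1670 EC.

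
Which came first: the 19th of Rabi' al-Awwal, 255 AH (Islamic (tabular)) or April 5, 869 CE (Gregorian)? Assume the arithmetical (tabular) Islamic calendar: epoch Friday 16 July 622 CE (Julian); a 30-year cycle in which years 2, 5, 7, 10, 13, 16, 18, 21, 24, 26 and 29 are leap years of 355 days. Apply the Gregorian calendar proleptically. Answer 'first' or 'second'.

first

Converting both to JDN: 2038526 vs 2038551; the smaller is the first.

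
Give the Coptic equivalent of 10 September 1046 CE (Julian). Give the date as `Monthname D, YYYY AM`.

Julian Day Number of the source date = 2103362.
Converting JDN 2103362 to the Coptic calendar gives 13 Thout 763 AM.

Thout 13, 763 AM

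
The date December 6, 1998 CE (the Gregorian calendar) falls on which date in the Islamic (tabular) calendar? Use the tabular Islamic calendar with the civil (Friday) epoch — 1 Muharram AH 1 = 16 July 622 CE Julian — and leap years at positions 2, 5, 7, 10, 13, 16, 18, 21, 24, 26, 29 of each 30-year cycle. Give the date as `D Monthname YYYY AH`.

16 Sha'ban 1419 AH

Julian Day Number of the source date = 2451154.
Converting JDN 2451154 to the tabular Islamic calendar gives 16 Sha'ban 1419 AH.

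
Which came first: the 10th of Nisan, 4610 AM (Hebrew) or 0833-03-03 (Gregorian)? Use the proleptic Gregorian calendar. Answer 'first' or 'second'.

second

First date → JDN 2031606; second date → JDN 2025369.
JDN 2025369 < JDN 2031606, so the second date is earlier.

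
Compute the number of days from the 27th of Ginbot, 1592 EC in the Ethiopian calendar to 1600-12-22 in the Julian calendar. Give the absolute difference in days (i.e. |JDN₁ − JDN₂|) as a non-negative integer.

214

JDN of the first date = 2305600.
JDN of the second date = 2305814.
|2305814 − 2305600| = 214.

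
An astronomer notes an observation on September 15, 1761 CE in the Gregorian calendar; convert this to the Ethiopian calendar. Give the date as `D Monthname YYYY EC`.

Julian Day Number of the source date = 2364510.
Converting JDN 2364510 to the Ethiopian calendar gives 7 Meskerem 1754 EC.

7 Meskerem 1754 EC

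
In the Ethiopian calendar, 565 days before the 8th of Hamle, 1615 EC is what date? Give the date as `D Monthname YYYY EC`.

JDN of the 8th of Hamle, 1615 EC = 2314041.
2314041 − 565 = 2313476.
JDN 2313476 in the Ethiopian calendar is 18 Tahsas 1614 EC.

18 Tahsas 1614 EC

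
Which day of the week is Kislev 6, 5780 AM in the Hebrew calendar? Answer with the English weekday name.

Equivalently 4 December 2019 Gregorian, JDN 2458822.
2458822 ≡ 2 (mod 7); counting from Monday = 0 gives Wednesday.

Wednesday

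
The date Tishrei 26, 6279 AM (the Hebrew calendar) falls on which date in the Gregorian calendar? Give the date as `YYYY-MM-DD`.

Both dates share Julian Day Number 2641044; in the Gregorian calendar that is 31 October 2518 CE.

2518-10-31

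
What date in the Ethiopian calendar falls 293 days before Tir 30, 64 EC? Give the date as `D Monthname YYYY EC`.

13 Miyazya 63 EC

JDN of Tir 30, 64 EC = 1747381.
1747381 − 293 = 1747088.
JDN 1747088 in the Ethiopian calendar is 13 Miyazya 63 EC.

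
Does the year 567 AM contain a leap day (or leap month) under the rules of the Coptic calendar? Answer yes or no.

567 mod 4 = 3; in the Coptic calendar a year is leap when year mod 4 = 3, so it is a leap year.

yes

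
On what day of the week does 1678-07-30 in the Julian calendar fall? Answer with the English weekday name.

Tuesday

In the Gregorian calendar this is 9 August 1678 (JDN 2334158).
2334158 ≡ 1 (mod 7); counting from Monday = 0 gives Tuesday.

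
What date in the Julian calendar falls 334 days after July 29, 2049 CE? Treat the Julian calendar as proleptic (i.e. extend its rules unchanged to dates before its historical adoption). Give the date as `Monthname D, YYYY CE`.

June 28, 2050 CE

Counting 334 days forward from JDN 2469665 reaches JDN 2469999, which is June 28, 2050 CE.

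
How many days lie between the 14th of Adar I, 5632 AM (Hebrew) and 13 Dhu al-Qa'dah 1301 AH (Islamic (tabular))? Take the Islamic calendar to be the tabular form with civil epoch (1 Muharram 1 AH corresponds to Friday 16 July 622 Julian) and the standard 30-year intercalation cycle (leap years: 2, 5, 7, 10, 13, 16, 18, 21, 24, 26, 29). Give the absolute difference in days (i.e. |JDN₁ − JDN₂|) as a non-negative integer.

First date → JDN 2404847; second date → JDN 2409424.
The interval is |2404847 − 2409424| = 4577 days.

4577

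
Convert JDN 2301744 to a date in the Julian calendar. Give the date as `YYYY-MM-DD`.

JDN 2301744 is 10 November 1589 in the Gregorian calendar.
In the Julian calendar that day is 1589-10-31.

1589-10-31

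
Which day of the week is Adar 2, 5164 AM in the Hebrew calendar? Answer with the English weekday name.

Thursday

In the proleptic Gregorian calendar this is 23 February 1404 (JDN 2233913).
JDN 2233913 mod 7 = 3, and JDN 0 was a Monday, so this is a Thursday.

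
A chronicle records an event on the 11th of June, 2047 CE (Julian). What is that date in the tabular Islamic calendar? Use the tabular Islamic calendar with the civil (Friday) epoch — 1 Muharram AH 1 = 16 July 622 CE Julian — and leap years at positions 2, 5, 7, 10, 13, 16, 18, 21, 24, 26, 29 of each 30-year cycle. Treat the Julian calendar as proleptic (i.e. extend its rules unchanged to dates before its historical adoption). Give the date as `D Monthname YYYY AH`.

Julian Day Number of the source date = 2468886.
Converting JDN 2468886 to the tabular Islamic calendar gives 1 Ramadan 1469 AH.

1 Ramadan 1469 AH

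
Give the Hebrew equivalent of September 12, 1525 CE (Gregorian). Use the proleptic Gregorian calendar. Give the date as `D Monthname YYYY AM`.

Julian Day Number of the source date = 2278309.
Converting JDN 2278309 to the Hebrew calendar gives 14 Elul 5285 AM.

14 Elul 5285 AM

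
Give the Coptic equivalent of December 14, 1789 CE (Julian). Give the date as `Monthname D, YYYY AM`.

Koiak 18, 1506 AM

The source date corresponds to 25 December 1789 in the Gregorian calendar (JDN 2374838).
That day falls on 18 Koiak 1506 AM in the Coptic calendar.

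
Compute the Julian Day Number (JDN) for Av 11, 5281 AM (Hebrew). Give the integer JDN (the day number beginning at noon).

Equivalently 25 July 1521 (proleptic Gregorian).
JDN 2400001 is 17 November 1858 CE (Gregorian), MJD 0; the target day is −123202 days from there, so JDN = 2276799.

2276799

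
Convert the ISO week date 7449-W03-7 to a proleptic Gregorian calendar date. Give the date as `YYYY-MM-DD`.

7449-01-21

ISO week 1 of 7449 is the week containing the first Thursday of 7449.
Week 3, day 7 (Sunday) lands on 7449-01-21.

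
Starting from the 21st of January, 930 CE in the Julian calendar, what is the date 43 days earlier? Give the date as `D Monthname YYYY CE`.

9 December 929 CE

The starting date is JDN 2060761; 2060761 − 43 = 2060718.
JDN 2060718 corresponds to 9 December 929 CE.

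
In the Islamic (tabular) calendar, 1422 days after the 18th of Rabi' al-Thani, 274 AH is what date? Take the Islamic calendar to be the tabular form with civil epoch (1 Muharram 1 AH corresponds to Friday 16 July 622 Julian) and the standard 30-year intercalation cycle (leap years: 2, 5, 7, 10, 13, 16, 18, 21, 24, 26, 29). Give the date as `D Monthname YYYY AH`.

22 Rabi' al-Thani 278 AH

The starting date is JDN 2045288; 2045288 + 1422 = 2046710.
JDN 2046710 corresponds to 22 Rabi' al-Thani 278 AH.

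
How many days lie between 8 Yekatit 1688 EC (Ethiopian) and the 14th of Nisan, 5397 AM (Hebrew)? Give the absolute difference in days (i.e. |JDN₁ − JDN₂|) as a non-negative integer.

21495

JDN of the first date = 2340555.
JDN of the second date = 2319060.
|2319060 − 2340555| = 21495.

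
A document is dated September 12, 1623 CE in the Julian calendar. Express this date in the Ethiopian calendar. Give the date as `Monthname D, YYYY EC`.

Meskerem 14, 1616 EC

Julian Day Number of the source date = 2314113.
Converting JDN 2314113 to the Ethiopian calendar gives 14 Meskerem 1616 EC.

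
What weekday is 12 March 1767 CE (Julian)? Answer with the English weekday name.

Monday

This is JDN 2366525 (23 March 1767 Gregorian).
JDN 2366525 mod 7 = 0, and JDN 0 was a Monday, so this is a Monday.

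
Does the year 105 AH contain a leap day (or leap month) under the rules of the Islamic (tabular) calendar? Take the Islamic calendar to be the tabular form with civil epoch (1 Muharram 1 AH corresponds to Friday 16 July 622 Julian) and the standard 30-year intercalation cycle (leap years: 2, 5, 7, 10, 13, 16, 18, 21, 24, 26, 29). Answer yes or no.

Year 105 AH is year 15 of its 30-year cycle; leap positions are 2, 5, 7, 10, 13, 16, 18, 21, 24, 26, 29, so it is a common year (354 days).

no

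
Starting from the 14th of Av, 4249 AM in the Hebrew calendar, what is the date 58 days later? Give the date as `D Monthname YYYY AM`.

Counting 58 days forward from JDN 1899873 reaches JDN 1899931, which is 13 Tishrei 4250 AM.

13 Tishrei 4250 AM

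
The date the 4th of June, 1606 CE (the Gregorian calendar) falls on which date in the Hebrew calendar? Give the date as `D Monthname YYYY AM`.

28 Iyar 5366 AM

Julian Day Number of the source date = 2307794.
Converting JDN 2307794 to the Hebrew calendar gives 28 Iyar 5366 AM.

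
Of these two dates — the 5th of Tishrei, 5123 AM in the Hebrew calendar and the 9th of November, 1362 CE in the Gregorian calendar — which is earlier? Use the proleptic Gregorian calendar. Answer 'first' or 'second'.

first

First date → JDN 2218795; second date → JDN 2218833.
JDN 2218795 < JDN 2218833, so the first date is earlier.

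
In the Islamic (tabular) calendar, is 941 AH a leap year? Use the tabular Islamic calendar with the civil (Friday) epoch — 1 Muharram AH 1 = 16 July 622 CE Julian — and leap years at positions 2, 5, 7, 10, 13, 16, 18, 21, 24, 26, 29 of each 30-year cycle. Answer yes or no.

no

Year 941 AH is year 11 of its 30-year cycle; leap positions are 2, 5, 7, 10, 13, 16, 18, 21, 24, 26, 29, so it is a common year (354 days).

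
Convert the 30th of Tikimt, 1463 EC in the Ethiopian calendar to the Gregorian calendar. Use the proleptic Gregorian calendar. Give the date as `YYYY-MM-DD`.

1470-11-05

Julian Day Number of the source date = 2258275.
Converting JDN 2258275 to the Gregorian calendar gives 5 November 1470 CE.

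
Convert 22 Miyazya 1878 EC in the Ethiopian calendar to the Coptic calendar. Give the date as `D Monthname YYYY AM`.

22 Parmouti 1602 AM

The source date corresponds to 29 April 1886 in the Gregorian calendar (JDN 2410026).
That day falls on 22 Parmouti 1602 AM in the Coptic calendar.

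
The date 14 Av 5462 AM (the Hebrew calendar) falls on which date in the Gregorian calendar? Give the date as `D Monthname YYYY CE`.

Julian Day Number of the source date = 2342922.
Converting JDN 2342922 to the Gregorian calendar gives 8 August 1702 CE.

8 August 1702 CE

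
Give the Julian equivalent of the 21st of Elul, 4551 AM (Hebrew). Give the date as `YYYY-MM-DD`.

Both dates share Julian Day Number 2010207; in the Julian calendar that is 25 August 791 CE.

0791-08-25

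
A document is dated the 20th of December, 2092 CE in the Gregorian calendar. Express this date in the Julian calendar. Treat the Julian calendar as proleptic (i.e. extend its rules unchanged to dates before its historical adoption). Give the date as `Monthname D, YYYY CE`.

For dates in this range the Gregorian date is 13 days ahead of the Julian.
20 December 2092 Gregorian − 13 days → 7 December 2092 Julian.

December 7, 2092 CE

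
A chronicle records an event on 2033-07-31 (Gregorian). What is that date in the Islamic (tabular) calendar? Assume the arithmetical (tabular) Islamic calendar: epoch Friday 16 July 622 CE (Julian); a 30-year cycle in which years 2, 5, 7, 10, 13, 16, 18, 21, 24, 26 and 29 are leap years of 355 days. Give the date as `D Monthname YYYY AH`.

4 Jumada al-Awwal 1455 AH

Julian Day Number of the source date = 2463810.
Converting JDN 2463810 to the tabular Islamic calendar gives 4 Jumada al-Awwal 1455 AH.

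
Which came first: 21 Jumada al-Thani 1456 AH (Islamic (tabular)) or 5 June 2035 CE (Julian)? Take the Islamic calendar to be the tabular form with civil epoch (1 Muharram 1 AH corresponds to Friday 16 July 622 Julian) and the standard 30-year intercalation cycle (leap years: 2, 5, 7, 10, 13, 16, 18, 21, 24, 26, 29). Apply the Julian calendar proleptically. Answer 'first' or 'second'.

first

Converting both to JDN: 2464211 vs 2464497; the smaller is the first.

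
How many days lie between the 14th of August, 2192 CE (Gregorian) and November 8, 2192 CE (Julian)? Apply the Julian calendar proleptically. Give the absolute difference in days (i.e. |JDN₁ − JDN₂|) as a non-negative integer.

JDN of the first date = 2521898.
JDN of the second date = 2521998.
|2521998 − 2521898| = 100.

100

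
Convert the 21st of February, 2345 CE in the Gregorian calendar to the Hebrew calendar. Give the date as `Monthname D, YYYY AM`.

Adar I 17, 6105 AM

Julian Day Number of the source date = 2577605.
Converting JDN 2577605 to the Hebrew calendar gives 17 Adar I 6105 AM.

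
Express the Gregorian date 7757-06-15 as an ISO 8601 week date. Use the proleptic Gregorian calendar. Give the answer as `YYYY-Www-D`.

7757-W24-3

The weekday is Wednesday (ISO weekday 3).
That Wednesday belongs to ISO week 24 of ISO year 7757.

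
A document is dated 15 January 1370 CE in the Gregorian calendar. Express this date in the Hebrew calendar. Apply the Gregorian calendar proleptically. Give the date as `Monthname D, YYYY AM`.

Julian Day Number of the source date = 2221457.
Converting JDN 2221457 to the Hebrew calendar gives 10 Shevat 5130 AM.

Shevat 10, 5130 AM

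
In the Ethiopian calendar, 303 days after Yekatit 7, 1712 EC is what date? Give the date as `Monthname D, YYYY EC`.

Tahsas 5, 1713 EC

The starting date is JDN 2349320; 2349320 + 303 = 2349623.
JDN 2349623 corresponds to Tahsas 5, 1713 EC.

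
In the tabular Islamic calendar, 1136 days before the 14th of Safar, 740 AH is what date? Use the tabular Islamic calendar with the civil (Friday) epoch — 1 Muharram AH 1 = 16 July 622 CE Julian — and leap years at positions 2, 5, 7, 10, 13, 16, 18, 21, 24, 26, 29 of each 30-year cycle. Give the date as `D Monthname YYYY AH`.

1 Dhu al-Hijjah 736 AH

JDN of the 14th of Safar, 740 AH = 2210360.
2210360 − 1136 = 2209224.
JDN 2209224 in the tabular Islamic calendar is 1 Dhu al-Hijjah 736 AH.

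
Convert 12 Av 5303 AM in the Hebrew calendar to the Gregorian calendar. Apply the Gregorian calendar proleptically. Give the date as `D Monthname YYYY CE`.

Both dates share Julian Day Number 2284832; in the Gregorian calendar that is 23 July 1543 CE.

23 July 1543 CE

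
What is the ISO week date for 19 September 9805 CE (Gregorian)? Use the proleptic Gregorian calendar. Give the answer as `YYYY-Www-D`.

The weekday is Thursday (ISO weekday 4).
That Thursday belongs to ISO week 38 of ISO year 9805.

9805-W38-4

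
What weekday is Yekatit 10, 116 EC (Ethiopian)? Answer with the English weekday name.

Equivalently 4 February 124 Gregorian, JDN 1766384.
JDN 1766384 mod 7 = 4, and JDN 0 was a Monday, so this is a Friday.

Friday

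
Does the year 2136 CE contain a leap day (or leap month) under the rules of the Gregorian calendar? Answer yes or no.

yes

2136 is divisible by 4 and not by 100, so it is a leap year.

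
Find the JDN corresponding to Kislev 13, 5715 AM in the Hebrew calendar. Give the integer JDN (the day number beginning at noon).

2435085

In the Gregorian calendar the same day is 8 December 1954.
JDN 2451545 is 1 January 2000 CE (Gregorian); the target day is −16460 days from there, so JDN = 2435085.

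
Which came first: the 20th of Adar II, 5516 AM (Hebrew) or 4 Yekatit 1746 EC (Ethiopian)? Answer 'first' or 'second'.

Converting both to JDN: 2362507 vs 2361735; the smaller is the second.

second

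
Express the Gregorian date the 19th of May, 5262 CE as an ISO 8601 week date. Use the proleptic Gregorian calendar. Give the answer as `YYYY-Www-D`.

5262-W20-5

The weekday is Friday (ISO weekday 5).
That Friday belongs to ISO week 20 of ISO year 5262.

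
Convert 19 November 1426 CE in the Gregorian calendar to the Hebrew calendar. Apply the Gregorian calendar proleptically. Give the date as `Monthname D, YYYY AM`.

Both dates share Julian Day Number 2242218; in the Hebrew calendar that is 10 Kislev 5187 AM.

Kislev 10, 5187 AM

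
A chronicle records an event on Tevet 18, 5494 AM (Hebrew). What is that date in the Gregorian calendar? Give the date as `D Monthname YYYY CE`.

Julian Day Number of the source date = 2354383.
Converting JDN 2354383 to the Gregorian calendar gives 24 December 1733 CE.

24 December 1733 CE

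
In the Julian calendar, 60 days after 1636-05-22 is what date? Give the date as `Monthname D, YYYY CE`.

JDN of 1636-05-22 = 2318749.
2318749 + 60 = 2318809.
JDN 2318809 in the Julian calendar is July 21, 1636 CE.

July 21, 1636 CE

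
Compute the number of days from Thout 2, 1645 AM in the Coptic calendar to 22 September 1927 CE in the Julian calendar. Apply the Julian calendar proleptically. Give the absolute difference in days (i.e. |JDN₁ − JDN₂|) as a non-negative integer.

343

JDN of the first date = 2425502.
JDN of the second date = 2425159.
|2425159 − 2425502| = 343.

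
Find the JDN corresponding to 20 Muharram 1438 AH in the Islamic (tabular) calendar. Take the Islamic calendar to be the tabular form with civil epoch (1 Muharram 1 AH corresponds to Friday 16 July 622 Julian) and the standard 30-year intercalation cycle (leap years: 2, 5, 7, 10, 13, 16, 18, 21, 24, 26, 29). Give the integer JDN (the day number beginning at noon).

In the Gregorian calendar the same day is 22 October 2016.
JDN 2451545 is 1 January 2000 CE (Gregorian); the target day is +6139 days from there, so JDN = 2457684.

2457684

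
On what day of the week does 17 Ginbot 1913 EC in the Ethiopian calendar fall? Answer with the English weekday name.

Wednesday

This is JDN 2422835 (25 May 1921 Gregorian).
JDN 2422835 mod 7 = 2, and JDN 0 was a Monday, so this is a Wednesday.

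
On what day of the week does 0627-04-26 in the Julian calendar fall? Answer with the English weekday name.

Sunday

In the proleptic Gregorian calendar this is 29 April 627 (JDN 1950185).
1950185 ≡ 6 (mod 7); counting from Monday = 0 gives Sunday.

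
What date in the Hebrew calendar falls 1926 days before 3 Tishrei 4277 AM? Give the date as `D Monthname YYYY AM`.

24 Sivan 4271 AM

JDN of 3 Tishrei 4277 AM = 1909784.
1909784 − 1926 = 1907858.
JDN 1907858 in the Hebrew calendar is 24 Sivan 4271 AM.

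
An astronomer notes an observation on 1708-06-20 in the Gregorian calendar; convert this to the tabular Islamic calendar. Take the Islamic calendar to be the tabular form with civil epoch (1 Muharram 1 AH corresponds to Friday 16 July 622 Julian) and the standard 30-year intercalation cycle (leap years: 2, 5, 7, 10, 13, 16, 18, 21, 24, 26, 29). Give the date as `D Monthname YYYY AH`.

Julian Day Number of the source date = 2345065.
Converting JDN 2345065 to the tabular Islamic calendar gives 1 Rabi' al-Thani 1120 AH.

1 Rabi' al-Thani 1120 AH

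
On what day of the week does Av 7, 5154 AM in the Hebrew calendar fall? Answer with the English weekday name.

Sunday

In the proleptic Gregorian calendar this is 13 July 1394 (JDN 2230402).
JDN 2230402 mod 7 = 6, and JDN 0 was a Monday, so this is a Sunday.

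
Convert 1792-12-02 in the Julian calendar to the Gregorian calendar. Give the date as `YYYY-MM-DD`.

1792-12-13

At this point the Julian calendar is 11 days behind the Gregorian.
2 December 1792 Julian + 11 days → 13 December 1792 Gregorian.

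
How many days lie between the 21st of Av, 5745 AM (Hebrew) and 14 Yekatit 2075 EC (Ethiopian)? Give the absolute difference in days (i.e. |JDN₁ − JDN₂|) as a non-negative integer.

First date → JDN 2446286; second date → JDN 2481912.
The interval is |2446286 − 2481912| = 35626 days.

35626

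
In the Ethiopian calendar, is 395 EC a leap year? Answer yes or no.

yes

395 mod 4 = 3; in the Ethiopian calendar a year is leap when year mod 4 = 3, so it is a leap year.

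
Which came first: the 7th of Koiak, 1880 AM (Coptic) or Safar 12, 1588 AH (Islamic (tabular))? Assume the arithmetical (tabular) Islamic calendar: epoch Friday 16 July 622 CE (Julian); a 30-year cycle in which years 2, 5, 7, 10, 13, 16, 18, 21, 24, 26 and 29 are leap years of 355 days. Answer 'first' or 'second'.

Converting both to JDN: 2511431 vs 2510861; the smaller is the second.

second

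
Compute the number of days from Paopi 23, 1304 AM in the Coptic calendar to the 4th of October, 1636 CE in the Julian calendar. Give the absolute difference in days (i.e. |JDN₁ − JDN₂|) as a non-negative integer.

JDN of the first date = 2301003.
JDN of the second date = 2318884.
|2318884 − 2301003| = 17881.

17881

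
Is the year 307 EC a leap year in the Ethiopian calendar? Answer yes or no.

307 mod 4 = 3; in the Ethiopian calendar a year is leap when year mod 4 = 3, so it is a leap year.

yes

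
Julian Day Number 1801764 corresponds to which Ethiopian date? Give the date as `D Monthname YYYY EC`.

21 Tahsas 213 EC

JDN 1801764 is 17 December 220 in the proleptic Gregorian calendar.
In the Ethiopian calendar that day is 21 Tahsas 213 EC.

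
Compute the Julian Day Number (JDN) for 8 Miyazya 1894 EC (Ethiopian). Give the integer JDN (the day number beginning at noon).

2415856

Equivalently 16 April 1902 (Gregorian).
JDN 2451545 is 1 January 2000 CE (Gregorian); the target day is −35689 days from there, so JDN = 2415856.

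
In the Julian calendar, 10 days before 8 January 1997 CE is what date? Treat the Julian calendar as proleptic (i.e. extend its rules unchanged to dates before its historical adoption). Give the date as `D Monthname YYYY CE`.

29 December 1996 CE

JDN of 8 January 1997 CE = 2450470.
2450470 − 10 = 2450460.
JDN 2450460 in the Julian calendar is 29 December 1996 CE.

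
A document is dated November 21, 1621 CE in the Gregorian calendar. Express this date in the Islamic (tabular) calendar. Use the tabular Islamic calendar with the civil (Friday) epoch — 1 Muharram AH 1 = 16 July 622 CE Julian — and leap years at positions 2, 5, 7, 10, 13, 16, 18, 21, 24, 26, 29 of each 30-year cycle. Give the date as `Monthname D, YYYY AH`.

Muharram 6, 1031 AH

Both dates share Julian Day Number 2313443; in the tabular Islamic calendar that is 6 Muharram 1031 AH.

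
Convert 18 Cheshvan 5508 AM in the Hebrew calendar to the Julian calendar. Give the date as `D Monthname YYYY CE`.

11 October 1747 CE

Both dates share Julian Day Number 2359433; in the Julian calendar that is 11 October 1747 CE.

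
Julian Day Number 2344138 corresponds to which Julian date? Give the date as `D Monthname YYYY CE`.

25 November 1705 CE

The Gregorian equivalent of JDN 2344138 is 6 December 1705.
In the Julian calendar that day is 25 November 1705 CE.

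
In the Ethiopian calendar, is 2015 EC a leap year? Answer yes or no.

yes

2015 mod 4 = 3; in the Ethiopian calendar a year is leap when year mod 4 = 3, so it is a leap year.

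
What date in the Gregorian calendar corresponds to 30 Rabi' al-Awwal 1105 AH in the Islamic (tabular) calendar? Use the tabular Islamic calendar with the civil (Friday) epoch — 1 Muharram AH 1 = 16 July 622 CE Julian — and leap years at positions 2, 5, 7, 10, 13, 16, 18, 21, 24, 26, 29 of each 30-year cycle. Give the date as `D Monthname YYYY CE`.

29 November 1693 CE

Julian Day Number of the source date = 2339749.
Converting JDN 2339749 to the Gregorian calendar gives 29 November 1693 CE.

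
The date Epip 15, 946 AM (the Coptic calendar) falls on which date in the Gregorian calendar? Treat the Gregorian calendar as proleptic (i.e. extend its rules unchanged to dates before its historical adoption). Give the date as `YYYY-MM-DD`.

1230-07-16

Julian Day Number of the source date = 2170505.
Converting JDN 2170505 to the Gregorian calendar gives 16 July 1230 CE.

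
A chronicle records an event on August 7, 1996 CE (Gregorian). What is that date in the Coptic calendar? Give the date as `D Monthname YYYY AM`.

Julian Day Number of the source date = 2450303.
Converting JDN 2450303 to the Coptic calendar gives 1 Mesori 1712 AM.

1 Mesori 1712 AM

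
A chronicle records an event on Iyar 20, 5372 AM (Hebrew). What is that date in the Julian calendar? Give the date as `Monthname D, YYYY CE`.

May 12, 1612 CE

The source date corresponds to 22 May 1612 in the Gregorian calendar (JDN 2309973).
That day falls on 12 May 1612 CE in the Julian calendar.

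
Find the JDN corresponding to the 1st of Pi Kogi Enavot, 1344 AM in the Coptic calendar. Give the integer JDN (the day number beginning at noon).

Equivalently 3 September 1628 (Gregorian).
JDN 2299161 is 15 October 1582 CE (Gregorian); the target day is +16760 days from there, so JDN = 2315921.

2315921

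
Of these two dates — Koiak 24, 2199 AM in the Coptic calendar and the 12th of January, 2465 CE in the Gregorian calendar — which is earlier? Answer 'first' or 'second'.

First date → JDN 2627962; second date → JDN 2621395.
JDN 2621395 < JDN 2627962, so the second date is earlier.

second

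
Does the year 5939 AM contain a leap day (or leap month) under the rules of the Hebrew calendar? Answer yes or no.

Hebrew year 5939 is year 11 of its 19-year Metonic cycle; leap years are at positions 3, 6, 8, 11, 14, 17, 19, so it is a leap year (13 months).

yes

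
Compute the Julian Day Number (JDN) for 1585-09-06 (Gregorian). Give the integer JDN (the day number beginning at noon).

2300218

JDN 2451545 is 1 January 2000 CE (Gregorian); the target day is −151327 days from there, so JDN = 2300218.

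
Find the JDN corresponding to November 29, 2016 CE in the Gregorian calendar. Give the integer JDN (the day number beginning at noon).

JDN 2400001 is 17 November 1858 CE (Gregorian), MJD 0; the target day is +57721 days from there, so JDN = 2457722.

2457722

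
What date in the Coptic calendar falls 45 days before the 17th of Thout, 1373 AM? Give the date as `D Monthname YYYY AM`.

7 Mesori 1372 AM

The starting date is JDN 2326169; 2326169 − 45 = 2326124.
JDN 2326124 corresponds to 7 Mesori 1372 AM.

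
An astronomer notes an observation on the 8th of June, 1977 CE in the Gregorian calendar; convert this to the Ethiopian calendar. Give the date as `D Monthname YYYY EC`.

Julian Day Number of the source date = 2443303.
Converting JDN 2443303 to the Ethiopian calendar gives 1 Sene 1969 EC.

1 Sene 1969 EC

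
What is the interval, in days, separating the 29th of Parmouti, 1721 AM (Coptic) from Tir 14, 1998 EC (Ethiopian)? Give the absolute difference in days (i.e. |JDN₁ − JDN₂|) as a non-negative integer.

260

JDN of the first date = 2453498.
JDN of the second date = 2453758.
|2453758 − 2453498| = 260.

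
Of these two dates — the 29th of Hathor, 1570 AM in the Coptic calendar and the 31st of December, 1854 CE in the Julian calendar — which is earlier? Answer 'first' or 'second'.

first

First date → JDN 2398195; second date → JDN 2398596.
JDN 2398195 < JDN 2398596, so the first date is earlier.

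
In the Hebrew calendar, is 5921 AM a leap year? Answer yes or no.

no

Hebrew year 5921 is year 12 of its 19-year Metonic cycle; leap years are at positions 3, 6, 8, 11, 14, 17, 19, so it is a common year (12 months).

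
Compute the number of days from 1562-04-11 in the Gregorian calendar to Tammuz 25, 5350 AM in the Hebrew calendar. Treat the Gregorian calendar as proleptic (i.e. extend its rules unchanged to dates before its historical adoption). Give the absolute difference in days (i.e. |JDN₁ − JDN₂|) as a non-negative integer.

First date → JDN 2291669; second date → JDN 2302003.
The interval is |2291669 − 2302003| = 10334 days.

10334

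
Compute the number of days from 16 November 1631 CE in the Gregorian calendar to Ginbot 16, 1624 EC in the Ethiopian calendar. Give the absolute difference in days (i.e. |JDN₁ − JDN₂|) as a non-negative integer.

First date → JDN 2317090; second date → JDN 2317277.
The interval is |2317090 − 2317277| = 187 days.

187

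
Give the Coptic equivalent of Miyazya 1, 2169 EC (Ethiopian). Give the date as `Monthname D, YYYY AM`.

Julian Day Number of the source date = 2516293.
Converting JDN 2516293 to the Coptic calendar gives 1 Parmouti 1893 AM.

Parmouti 1, 1893 AM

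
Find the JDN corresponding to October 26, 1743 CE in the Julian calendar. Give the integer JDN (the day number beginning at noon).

Equivalently 6 November 1743 (Gregorian).
JDN 2451545 is 1 January 2000 CE (Gregorian); the target day is −93558 days from there, so JDN = 2357987.

2357987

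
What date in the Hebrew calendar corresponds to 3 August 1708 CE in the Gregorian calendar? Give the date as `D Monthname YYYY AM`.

Julian Day Number of the source date = 2345109.
Converting JDN 2345109 to the Hebrew calendar gives 17 Av 5468 AM.

17 Av 5468 AM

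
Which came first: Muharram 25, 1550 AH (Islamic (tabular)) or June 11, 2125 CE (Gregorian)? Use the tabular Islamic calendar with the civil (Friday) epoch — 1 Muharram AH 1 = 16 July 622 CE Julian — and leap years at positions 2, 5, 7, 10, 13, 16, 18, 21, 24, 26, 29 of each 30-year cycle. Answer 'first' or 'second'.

second

Converting both to JDN: 2497378 vs 2497362; the smaller is the second.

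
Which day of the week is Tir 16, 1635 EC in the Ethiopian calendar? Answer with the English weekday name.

Wednesday

In the Gregorian calendar this is 21 January 1643 (JDN 2321174).
Since JDN mod 7 = 2 (0 = Monday), the day is Wednesday.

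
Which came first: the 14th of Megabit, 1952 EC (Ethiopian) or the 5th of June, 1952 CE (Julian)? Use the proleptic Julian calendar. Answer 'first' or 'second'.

second

Converting both to JDN: 2437017 vs 2434182; the smaller is the second.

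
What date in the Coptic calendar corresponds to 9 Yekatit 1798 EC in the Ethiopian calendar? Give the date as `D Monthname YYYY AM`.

9 Meshir 1522 AM

Both dates share Julian Day Number 2380733; in the Coptic calendar that is 9 Meshir 1522 AM.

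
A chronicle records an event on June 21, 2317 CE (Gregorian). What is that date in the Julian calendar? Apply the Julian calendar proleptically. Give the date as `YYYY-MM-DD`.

At this point the Julian calendar is 16 days behind the Gregorian.
21 June 2317 Gregorian − 16 days → 5 June 2317 Julian.

2317-06-05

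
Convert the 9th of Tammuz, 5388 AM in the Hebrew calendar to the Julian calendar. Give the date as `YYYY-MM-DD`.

Julian Day Number of the source date = 2315866.
Converting JDN 2315866 to the Julian calendar gives 30 June 1628 CE.

1628-06-30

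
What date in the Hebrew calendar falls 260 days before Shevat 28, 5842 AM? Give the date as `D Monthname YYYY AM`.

5 Sivan 5841 AM

JDN of Shevat 28, 5842 AM = 2481553.
2481553 − 260 = 2481293.
JDN 2481293 in the Hebrew calendar is 5 Sivan 5841 AM.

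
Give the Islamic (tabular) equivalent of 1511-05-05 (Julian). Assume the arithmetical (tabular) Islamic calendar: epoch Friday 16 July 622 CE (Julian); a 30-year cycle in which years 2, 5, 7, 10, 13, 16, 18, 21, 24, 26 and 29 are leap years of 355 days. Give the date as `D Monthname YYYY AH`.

Both dates share Julian Day Number 2273075; in the tabular Islamic calendar that is 6 Safar 917 AH.

6 Safar 917 AH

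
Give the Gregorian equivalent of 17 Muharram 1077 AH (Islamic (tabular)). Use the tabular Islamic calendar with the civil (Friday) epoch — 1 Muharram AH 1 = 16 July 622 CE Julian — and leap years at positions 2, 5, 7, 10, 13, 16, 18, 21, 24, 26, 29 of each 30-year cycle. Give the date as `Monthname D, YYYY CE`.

July 20, 1666 CE

Both dates share Julian Day Number 2329755; in the Gregorian calendar that is 20 July 1666 CE.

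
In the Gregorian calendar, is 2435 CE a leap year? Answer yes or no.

no

2435 is not divisible by 4, so it is a common year.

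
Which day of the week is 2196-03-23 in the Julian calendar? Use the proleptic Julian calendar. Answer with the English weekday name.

This is JDN 2523229 (6 April 2196 Gregorian).
2523229 ≡ 2 (mod 7); counting from Monday = 0 gives Wednesday.

Wednesday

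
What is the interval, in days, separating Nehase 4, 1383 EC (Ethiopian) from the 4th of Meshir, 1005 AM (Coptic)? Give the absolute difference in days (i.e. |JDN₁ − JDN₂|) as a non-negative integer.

37435

First date → JDN 2229329; second date → JDN 2191894.
The interval is |2229329 − 2191894| = 37435 days.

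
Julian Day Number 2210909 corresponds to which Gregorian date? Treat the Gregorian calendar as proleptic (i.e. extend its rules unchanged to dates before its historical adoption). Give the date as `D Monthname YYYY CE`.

JDN 2451545 is 1 Jan 2000; 2210909 is −240636 days from there.

28 February 1341 CE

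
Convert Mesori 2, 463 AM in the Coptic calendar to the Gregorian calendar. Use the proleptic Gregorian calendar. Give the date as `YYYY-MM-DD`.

0747-07-30

Both dates share Julian Day Number 1994106; in the Gregorian calendar that is 30 July 747 CE.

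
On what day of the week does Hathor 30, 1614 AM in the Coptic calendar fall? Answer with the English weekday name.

Wednesday

This is JDN 2414267 (8 December 1897 Gregorian).
2414267 ≡ 2 (mod 7); counting from Monday = 0 gives Wednesday.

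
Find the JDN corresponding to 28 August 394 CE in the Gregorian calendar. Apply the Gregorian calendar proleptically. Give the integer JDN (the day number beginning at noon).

JDN 2400001 is 17 November 1858 CE (Gregorian), MJD 0; the target day is −534796 days from there, so JDN = 1865205.

1865205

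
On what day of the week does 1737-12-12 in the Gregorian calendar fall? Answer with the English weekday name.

JDN 2355832 mod 7 = 3, and JDN 0 was a Monday, so this is a Thursday.

Thursday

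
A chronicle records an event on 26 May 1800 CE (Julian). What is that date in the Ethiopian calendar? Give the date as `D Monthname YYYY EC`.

Both dates share Julian Day Number 2378654; in the Ethiopian calendar that is 1 Sene 1792 EC.

1 Sene 1792 EC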